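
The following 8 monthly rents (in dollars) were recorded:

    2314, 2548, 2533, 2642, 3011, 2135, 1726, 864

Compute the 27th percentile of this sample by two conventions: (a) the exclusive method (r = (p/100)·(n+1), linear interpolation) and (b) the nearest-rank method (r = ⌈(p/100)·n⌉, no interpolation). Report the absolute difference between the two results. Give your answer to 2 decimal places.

Sorted: 864, 1726, 2135, 2314, 2533, 2548, 2642, 3011.
n = 8.
(a) r = 2.43; between ranks 2 (1726) and 3 (2135): 1901.87.
(b) the nearest-rank method: rank 3 → 2135.
|1901.87 − 2135| = 233.13.

233.13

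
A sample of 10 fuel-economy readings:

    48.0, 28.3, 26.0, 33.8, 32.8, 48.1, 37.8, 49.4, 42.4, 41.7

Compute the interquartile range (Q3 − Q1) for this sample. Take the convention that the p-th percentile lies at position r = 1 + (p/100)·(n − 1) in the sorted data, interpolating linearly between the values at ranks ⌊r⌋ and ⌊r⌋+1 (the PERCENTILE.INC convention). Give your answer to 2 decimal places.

13.55

Sorted: 26.0, 28.3, 32.8, 33.8, 37.8, 41.7, 42.4, 48.0, 48.1, 49.4.
n = 10.
P25: r = 3.25; ranks 3–4 are 32.8, 33.8; interpolating gives 33.05.
P75: r = 7.75; ranks 7–8 are 42.4, 48.0; interpolating gives 46.6.
Difference: 46.6 − 33.05 = 13.55.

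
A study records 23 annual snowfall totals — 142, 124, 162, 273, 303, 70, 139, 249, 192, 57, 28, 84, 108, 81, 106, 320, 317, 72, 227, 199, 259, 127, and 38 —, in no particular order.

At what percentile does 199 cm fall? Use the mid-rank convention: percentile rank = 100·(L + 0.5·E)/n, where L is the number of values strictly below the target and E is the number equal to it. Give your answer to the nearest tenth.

67.4

Sorted: 28, 38, 57, 70, 72, 81, 84, 106, 108, 124, 127, 139, 142, 162, 192, 199, 227, 249, 259, 273, 303, 317, 320.
Count below 199: L = 15; count equal: E = 1; n = 23.
Percentile rank = 100·(15 + 0.5·1)/23 = 100·15.5/23 = 67.39.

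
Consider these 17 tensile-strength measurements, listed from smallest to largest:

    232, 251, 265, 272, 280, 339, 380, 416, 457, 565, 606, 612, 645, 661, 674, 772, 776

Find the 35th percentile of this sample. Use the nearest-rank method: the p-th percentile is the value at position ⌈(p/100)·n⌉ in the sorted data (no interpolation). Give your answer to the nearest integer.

339

n = 17.
Position = ⌈35/100 · 17⌉ = ⌈5.95⌉ = 6.
The value at rank 6 is 339.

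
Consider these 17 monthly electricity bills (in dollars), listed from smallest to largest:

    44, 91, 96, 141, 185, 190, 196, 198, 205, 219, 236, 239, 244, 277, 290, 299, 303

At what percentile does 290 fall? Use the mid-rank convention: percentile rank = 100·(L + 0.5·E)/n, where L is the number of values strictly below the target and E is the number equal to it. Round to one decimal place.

85.3

Count below 290: L = 14; count equal: E = 1; n = 17.
Percentile rank = 100·(14 + 0.5·1)/17 = 100·14.5/17 = 85.29.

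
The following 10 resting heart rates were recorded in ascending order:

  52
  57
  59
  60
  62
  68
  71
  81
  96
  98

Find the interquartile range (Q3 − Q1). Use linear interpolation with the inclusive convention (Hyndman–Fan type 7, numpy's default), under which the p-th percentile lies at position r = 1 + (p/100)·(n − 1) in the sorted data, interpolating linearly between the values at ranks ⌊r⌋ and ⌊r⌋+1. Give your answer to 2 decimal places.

19.25

n = 10.
P25: r = 3.25; ranks 3–4 are 59, 60; interpolating gives 59.25.
P75: r = 7.75; ranks 7–8 are 71, 81; interpolating gives 78.5.
Difference: 78.5 − 59.25 = 19.25.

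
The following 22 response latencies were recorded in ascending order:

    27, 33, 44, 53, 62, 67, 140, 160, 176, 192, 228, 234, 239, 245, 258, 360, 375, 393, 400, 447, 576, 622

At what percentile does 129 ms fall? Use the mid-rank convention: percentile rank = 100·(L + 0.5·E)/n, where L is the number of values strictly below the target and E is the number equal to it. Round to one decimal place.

27.3

Count below 129: L = 6; count equal: E = 0; n = 22.
Percentile rank = 100·(6 + 0.5·0)/22 = 100·6/22 = 27.27.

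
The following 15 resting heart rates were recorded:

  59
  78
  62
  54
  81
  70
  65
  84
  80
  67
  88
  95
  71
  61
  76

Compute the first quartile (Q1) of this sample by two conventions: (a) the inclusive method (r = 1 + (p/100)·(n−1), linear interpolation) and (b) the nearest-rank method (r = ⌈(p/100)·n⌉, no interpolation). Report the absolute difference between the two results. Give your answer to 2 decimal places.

Sorted: 54, 59, 61, 62, 65, 67, 70, 71, 76, 78, 80, 81, 84, 88, 95.
n = 15.
(a) r = 4.5; between ranks 4 (62) and 5 (65): 63.5.
(b) the nearest-rank method: rank 4 → 62.
|63.5 − 62| = 1.5.

1.50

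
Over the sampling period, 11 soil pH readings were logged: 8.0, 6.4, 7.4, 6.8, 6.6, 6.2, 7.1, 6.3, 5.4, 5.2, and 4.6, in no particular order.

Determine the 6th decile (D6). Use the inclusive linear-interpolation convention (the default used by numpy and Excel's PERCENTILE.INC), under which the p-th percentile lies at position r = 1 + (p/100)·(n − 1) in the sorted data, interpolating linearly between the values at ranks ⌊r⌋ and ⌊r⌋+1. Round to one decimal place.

6.6

Sorted: 4.6, 5.2, 5.4, 6.2, 6.3, 6.4, 6.6, 6.8, 7.1, 7.4, 8.0.
n = 11.
r = 1 + (60/100)·(11 − 1) = 1 + 6 = 7.
r is an integer, so P60 is the value at rank 7: 6.6.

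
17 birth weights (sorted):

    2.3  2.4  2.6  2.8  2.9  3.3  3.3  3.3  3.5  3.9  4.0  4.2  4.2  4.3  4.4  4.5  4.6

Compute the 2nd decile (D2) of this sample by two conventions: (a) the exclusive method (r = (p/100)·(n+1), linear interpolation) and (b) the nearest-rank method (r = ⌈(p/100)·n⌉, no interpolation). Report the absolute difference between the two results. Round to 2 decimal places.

0.08

n = 17.
(a) r = 3.6; between ranks 3 (2.6) and 4 (2.8): 2.72.
(b) the nearest-rank method: rank 4 → 2.8.
|2.72 − 2.8| = 0.08.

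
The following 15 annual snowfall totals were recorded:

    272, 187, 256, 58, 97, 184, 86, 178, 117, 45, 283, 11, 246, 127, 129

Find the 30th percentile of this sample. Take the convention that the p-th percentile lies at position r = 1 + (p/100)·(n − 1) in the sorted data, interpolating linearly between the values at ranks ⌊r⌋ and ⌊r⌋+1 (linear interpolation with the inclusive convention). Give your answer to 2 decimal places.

101.00

Sorted: 11, 45, 58, 86, 97, 117, 127, 129, 178, 184, 187, 246, 256, 272, 283.
n = 15.
r = 1 + (30/100)·(15 − 1) = 1 + 4.2 = 5.2.
Rank 5 is 97 and rank 6 is 117.
Interpolate: 97 + 0.2·(117 − 97) = 97 + 0.2·20 = 101.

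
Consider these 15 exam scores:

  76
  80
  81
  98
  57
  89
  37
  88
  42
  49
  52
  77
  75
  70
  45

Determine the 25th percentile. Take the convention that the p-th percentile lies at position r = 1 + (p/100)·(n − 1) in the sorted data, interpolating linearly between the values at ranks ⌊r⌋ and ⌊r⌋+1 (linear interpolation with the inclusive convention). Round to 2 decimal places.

Sorted: 37, 42, 45, 49, 52, 57, 70, 75, 76, 77, 80, 81, 88, 89, 98.
n = 15.
r = 1 + (25/100)·(15 − 1) = 1 + 3.5 = 4.5.
Rank 4 is 49 and rank 5 is 52.
Interpolate: 49 + 0.5·(52 − 49) = 49 + 0.5·3 = 50.5.

50.50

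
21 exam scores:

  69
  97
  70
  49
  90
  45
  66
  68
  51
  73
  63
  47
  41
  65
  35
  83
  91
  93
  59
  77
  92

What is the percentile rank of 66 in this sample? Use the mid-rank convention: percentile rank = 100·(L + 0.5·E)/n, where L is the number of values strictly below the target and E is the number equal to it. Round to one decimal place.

Sorted: 35, 41, 45, 47, 49, 51, 59, 63, 65, 66, 68, 69, 70, 73, 77, 83, 90, 91, 92, 93, 97.
Count below 66: L = 9; count equal: E = 1; n = 21.
Percentile rank = 100·(9 + 0.5·1)/21 = 100·9.5/21 = 45.24.

45.2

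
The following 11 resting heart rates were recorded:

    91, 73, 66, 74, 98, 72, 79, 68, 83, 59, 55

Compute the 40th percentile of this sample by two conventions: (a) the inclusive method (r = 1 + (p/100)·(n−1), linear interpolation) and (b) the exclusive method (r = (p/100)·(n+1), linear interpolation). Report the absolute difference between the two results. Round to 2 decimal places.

0.80

Sorted: 55, 59, 66, 68, 72, 73, 74, 79, 83, 91, 98.
n = 11.
(a) r = 5 → value at rank 5 = 72.
(b) r = 4.8; between ranks 4 (68) and 5 (72): 71.2.
|72 − 71.2| = 0.8.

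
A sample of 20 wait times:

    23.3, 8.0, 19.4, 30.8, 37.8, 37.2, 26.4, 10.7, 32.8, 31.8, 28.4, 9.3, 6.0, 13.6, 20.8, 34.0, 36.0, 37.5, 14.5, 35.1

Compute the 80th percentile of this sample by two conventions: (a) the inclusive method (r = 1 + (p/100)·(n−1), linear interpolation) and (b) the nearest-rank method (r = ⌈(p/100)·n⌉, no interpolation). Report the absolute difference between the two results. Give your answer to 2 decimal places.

0.18

Sorted: 6.0, 8.0, 9.3, 10.7, 13.6, 14.5, 19.4, 20.8, 23.3, 26.4, 28.4, 30.8, 31.8, 32.8, 34.0, 35.1, 36.0, 37.2, 37.5, 37.8.
n = 20.
(a) r = 16.2; between ranks 16 (35.1) and 17 (36.0): 35.28.
(b) the nearest-rank method: rank 16 → 35.1.
|35.28 − 35.1| = 0.18.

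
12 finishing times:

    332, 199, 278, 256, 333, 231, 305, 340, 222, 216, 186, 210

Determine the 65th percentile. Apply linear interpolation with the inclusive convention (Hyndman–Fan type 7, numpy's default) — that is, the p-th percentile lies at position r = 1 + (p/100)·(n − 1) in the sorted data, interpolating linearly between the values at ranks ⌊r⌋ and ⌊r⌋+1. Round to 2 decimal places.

Sorted: 186, 199, 210, 216, 222, 231, 256, 278, 305, 332, 333, 340.
n = 12.
r = 1 + (65/100)·(12 − 1) = 1 + 7.15 = 8.15.
Rank 8 is 278 and rank 9 is 305.
Interpolate: 278 + 0.15·(305 − 278) = 278 + 0.15·27 = 282.05.

282.05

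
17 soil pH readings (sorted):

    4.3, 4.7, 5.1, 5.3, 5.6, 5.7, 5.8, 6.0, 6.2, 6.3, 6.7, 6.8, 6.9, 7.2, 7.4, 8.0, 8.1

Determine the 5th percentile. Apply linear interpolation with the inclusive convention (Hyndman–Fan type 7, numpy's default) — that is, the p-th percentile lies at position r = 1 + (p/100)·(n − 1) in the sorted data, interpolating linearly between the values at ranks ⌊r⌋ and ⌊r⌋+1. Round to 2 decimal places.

n = 17.
r = 1 + (5/100)·(17 − 1) = 1 + 0.8 = 1.8.
Rank 1 is 4.3 and rank 2 is 4.7.
Interpolate: 4.3 + 0.8·(4.7 − 4.3) = 4.3 + 0.8·0.4 = 4.62.

4.62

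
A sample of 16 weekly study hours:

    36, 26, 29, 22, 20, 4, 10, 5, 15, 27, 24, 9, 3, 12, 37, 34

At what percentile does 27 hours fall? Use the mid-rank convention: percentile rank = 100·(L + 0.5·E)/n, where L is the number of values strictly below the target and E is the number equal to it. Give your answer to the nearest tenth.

Sorted: 3, 4, 5, 9, 10, 12, 15, 20, 22, 24, 26, 27, 29, 34, 36, 37.
Count below 27: L = 11; count equal: E = 1; n = 16.
Percentile rank = 100·(11 + 0.5·1)/16 = 100·11.5/16 = 71.88.

71.9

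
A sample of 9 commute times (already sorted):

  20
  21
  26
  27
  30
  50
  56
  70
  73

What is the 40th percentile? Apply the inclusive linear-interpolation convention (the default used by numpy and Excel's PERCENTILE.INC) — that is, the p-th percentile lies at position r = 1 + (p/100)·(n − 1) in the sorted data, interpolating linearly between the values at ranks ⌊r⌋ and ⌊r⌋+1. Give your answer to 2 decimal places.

n = 9.
r = 1 + (40/100)·(9 − 1) = 1 + 3.2 = 4.2.
Rank 4 is 27 and rank 5 is 30.
Interpolate: 27 + 0.2·(30 − 27) = 27 + 0.2·3 = 27.6.

27.60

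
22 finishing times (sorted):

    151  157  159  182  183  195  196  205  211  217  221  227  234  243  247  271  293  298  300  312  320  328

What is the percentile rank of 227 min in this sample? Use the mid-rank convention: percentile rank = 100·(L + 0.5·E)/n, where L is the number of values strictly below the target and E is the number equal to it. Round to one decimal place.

Count below 227: L = 11; count equal: E = 1; n = 22.
Percentile rank = 100·(11 + 0.5·1)/22 = 100·11.5/22 = 52.27.

52.3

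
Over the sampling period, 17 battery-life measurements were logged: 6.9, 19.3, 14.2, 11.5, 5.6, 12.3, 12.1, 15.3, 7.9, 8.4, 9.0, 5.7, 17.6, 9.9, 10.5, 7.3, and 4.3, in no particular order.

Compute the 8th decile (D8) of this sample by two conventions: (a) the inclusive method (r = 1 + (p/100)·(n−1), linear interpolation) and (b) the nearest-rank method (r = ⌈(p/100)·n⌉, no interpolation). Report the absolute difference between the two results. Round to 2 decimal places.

Sorted: 4.3, 5.6, 5.7, 6.9, 7.3, 7.9, 8.4, 9.0, 9.9, 10.5, 11.5, 12.1, 12.3, 14.2, 15.3, 17.6, 19.3.
n = 17.
(a) r = 13.8; between ranks 13 (12.3) and 14 (14.2): 13.82.
(b) the nearest-rank method: rank 14 → 14.2.
|13.82 − 14.2| = 0.38.

0.38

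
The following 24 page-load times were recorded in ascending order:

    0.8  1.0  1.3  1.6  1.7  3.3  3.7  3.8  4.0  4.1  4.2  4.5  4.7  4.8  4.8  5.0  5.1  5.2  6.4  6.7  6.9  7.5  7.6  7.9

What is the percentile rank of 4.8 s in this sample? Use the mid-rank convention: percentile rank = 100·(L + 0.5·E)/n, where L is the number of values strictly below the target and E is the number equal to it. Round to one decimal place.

Count below 4.8: L = 13; count equal: E = 2; n = 24.
Percentile rank = 100·(13 + 0.5·2)/24 = 100·14/24 = 58.33.

58.3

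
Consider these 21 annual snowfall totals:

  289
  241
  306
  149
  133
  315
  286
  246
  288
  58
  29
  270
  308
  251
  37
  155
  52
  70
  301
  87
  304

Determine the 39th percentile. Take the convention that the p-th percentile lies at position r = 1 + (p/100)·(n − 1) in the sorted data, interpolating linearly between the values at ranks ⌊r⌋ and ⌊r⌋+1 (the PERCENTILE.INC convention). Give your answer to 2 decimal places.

Sorted: 29, 37, 52, 58, 70, 87, 133, 149, 155, 241, 246, 251, 270, 286, 288, 289, 301, 304, 306, 308, 315.
n = 21.
r = 1 + (39/100)·(21 − 1) = 1 + 7.8 = 8.8.
Rank 8 is 149 and rank 9 is 155.
Interpolate: 149 + 0.8·(155 − 149) = 149 + 0.8·6 = 153.8.

153.80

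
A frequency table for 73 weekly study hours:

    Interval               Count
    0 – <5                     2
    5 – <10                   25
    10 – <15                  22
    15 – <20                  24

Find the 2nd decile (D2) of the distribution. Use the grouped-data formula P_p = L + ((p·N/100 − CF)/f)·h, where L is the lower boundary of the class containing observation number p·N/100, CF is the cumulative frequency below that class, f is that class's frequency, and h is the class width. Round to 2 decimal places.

7.52

N = 73; target position k = 20/100 · 73 = 14.6.
Cumulative frequencies: 2, 27, 49, 73.
Observation 14.6 falls in the class 5 – <10.
L = 5, CF = 2, f = 25, h = 5.
P20 = 5 + ((14.6 − 2)/25)·5 = 5 + 2.52 = 7.52.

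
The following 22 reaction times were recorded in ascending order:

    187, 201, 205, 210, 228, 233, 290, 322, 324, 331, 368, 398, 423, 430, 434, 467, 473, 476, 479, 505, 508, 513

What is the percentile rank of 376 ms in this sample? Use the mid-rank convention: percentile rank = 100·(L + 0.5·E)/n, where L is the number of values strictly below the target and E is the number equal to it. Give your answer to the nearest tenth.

Count below 376: L = 11; count equal: E = 0; n = 22.
Percentile rank = 100·(11 + 0.5·0)/22 = 100·11/22 = 50.

50.0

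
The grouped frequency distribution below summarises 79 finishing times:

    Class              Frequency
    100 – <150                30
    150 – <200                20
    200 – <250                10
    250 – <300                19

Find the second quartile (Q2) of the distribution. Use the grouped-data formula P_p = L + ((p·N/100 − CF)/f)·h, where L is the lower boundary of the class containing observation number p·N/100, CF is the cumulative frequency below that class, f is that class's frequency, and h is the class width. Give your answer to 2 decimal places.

173.75

N = 79; target position k = 50/100 · 79 = 39.5.
Cumulative frequencies: 30, 50, 60, 79.
Observation 39.5 falls in the class 150 – <200.
L = 150, CF = 30, f = 20, h = 50.
P50 = 150 + ((39.5 − 30)/20)·50 = 150 + 23.75 = 173.75.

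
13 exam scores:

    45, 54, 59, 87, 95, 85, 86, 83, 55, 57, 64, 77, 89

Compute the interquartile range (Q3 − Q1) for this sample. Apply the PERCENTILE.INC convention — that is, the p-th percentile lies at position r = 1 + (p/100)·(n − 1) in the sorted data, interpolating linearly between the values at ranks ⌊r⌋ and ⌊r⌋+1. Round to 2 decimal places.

29.00

Sorted: 45, 54, 55, 57, 59, 64, 77, 83, 85, 86, 87, 89, 95.
n = 13.
P25: r = 4 (integer) → 57.
P75: r = 10 (integer) → 86.
Difference: 86 − 57 = 29.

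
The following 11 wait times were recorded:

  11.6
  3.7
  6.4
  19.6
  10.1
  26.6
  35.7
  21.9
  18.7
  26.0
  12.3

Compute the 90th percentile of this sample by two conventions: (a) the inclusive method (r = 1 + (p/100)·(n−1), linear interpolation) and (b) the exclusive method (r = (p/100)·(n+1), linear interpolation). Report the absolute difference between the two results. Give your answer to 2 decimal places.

7.28

Sorted: 3.7, 6.4, 10.1, 11.6, 12.3, 18.7, 19.6, 21.9, 26.0, 26.6, 35.7.
n = 11.
(a) r = 10 → value at rank 10 = 26.6.
(b) r = 10.8; between ranks 10 (26.6) and 11 (35.7): 33.88.
|26.6 − 33.88| = 7.28.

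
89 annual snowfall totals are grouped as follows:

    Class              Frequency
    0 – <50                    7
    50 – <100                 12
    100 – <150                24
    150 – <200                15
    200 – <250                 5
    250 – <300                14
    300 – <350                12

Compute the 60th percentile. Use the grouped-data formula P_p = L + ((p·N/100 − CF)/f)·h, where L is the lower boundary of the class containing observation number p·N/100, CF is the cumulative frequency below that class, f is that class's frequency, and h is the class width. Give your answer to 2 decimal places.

N = 89; target position k = 60/100 · 89 = 53.4.
Cumulative frequencies: 7, 19, 43, 58, 63, 77, 89.
Observation 53.4 falls in the class 150 – <200.
L = 150, CF = 43, f = 15, h = 50.
P60 = 150 + ((53.4 − 43)/15)·50 = 150 + 34.6667 = 184.667.

184.67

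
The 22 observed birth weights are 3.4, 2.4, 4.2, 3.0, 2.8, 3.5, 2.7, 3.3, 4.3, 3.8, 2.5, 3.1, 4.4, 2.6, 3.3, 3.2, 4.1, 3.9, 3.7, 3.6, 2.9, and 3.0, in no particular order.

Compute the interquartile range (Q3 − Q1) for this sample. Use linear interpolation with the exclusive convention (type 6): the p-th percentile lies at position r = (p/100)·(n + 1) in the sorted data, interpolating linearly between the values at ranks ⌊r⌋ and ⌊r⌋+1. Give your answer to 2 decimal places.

Sorted: 2.4, 2.5, 2.6, 2.7, 2.8, 2.9, 3.0, 3.0, 3.1, 3.2, 3.3, 3.3, 3.4, 3.5, 3.6, 3.7, 3.8, 3.9, 4.1, 4.2, 4.3, 4.4.
n = 22.
P25: r = 5.75; ranks 5–6 are 2.8, 2.9; interpolating gives 2.875.
P75: r = 17.25; ranks 17–18 are 3.8, 3.9; interpolating gives 3.825.
Difference: 3.825 − 2.875 = 0.95.

0.95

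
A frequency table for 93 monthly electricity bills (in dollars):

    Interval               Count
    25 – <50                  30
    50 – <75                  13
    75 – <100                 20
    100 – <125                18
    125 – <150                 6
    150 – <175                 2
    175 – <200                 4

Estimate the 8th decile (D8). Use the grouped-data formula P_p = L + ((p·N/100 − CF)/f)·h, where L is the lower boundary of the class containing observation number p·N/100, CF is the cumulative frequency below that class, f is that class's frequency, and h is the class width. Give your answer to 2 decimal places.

N = 93; target position k = 80/100 · 93 = 74.4.
Cumulative frequencies: 30, 43, 63, 81, 87, 89, 93.
Observation 74.4 falls in the class 100 – <125.
L = 100, CF = 63, f = 18, h = 25.
P80 = 100 + ((74.4 − 63)/18)·25 = 100 + 15.8333 = 115.833.

115.83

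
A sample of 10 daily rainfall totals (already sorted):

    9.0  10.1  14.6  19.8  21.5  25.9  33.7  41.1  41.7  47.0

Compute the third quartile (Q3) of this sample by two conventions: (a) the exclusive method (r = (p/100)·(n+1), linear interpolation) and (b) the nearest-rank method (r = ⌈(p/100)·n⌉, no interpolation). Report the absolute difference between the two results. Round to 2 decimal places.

0.15

n = 10.
(a) r = 8.25; between ranks 8 (41.1) and 9 (41.7): 41.25.
(b) the nearest-rank method: rank 8 → 41.1.
|41.25 − 41.1| = 0.15.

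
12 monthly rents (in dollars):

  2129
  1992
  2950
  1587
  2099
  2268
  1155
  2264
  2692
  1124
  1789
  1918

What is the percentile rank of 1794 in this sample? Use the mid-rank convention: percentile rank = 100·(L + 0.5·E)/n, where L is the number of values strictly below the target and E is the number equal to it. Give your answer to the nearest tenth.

Sorted: 1124, 1155, 1587, 1789, 1918, 1992, 2099, 2129, 2264, 2268, 2692, 2950.
Count below 1794: L = 4; count equal: E = 0; n = 12.
Percentile rank = 100·(4 + 0.5·0)/12 = 100·4/12 = 33.33.

33.3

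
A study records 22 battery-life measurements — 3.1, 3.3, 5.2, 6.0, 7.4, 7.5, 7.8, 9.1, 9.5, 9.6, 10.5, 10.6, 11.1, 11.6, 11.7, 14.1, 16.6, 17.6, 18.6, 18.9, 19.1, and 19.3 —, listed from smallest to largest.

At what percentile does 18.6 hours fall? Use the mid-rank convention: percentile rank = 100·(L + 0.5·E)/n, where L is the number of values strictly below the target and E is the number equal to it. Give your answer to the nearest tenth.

84.1

Count below 18.6: L = 18; count equal: E = 1; n = 22.
Percentile rank = 100·(18 + 0.5·1)/22 = 100·18.5/22 = 84.09.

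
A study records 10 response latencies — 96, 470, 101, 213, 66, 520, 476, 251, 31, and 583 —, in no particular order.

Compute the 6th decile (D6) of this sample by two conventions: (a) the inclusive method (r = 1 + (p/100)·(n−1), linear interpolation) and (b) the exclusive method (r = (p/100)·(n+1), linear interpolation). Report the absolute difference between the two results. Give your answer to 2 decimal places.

43.80

Sorted: 31, 66, 96, 101, 213, 251, 470, 476, 520, 583.
n = 10.
(a) r = 6.4; between ranks 6 (251) and 7 (470): 338.6.
(b) r = 6.6; between ranks 6 (251) and 7 (470): 382.4.
|338.6 − 382.4| = 43.8.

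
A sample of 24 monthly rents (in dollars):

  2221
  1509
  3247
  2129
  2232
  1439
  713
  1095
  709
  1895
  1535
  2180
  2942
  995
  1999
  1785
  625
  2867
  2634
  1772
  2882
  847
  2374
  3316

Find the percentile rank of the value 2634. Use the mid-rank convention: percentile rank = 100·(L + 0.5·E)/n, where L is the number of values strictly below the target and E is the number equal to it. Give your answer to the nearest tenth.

Sorted: 625, 709, 713, 847, 995, 1095, 1439, 1509, 1535, 1772, 1785, 1895, 1999, 2129, 2180, 2221, 2232, 2374, 2634, 2867, 2882, 2942, 3247, 3316.
Count below 2634: L = 18; count equal: E = 1; n = 24.
Percentile rank = 100·(18 + 0.5·1)/24 = 100·18.5/24 = 77.08.

77.1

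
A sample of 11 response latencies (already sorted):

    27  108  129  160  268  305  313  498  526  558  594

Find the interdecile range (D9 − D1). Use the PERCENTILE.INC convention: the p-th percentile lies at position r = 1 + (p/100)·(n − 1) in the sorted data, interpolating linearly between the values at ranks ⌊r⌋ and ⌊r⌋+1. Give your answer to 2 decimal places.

450.00

n = 11.
P10: r = 2 (integer) → 108.
P90: r = 10 (integer) → 558.
Difference: 558 − 108 = 450.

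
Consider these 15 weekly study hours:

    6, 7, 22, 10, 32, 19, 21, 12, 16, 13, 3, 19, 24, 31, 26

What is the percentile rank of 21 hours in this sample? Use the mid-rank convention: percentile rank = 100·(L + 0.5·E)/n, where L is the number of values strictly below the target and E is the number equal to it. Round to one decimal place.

63.3

Sorted: 3, 6, 7, 10, 12, 13, 16, 19, 19, 21, 22, 24, 26, 31, 32.
Count below 21: L = 9; count equal: E = 1; n = 15.
Percentile rank = 100·(9 + 0.5·1)/15 = 100·9.5/15 = 63.33.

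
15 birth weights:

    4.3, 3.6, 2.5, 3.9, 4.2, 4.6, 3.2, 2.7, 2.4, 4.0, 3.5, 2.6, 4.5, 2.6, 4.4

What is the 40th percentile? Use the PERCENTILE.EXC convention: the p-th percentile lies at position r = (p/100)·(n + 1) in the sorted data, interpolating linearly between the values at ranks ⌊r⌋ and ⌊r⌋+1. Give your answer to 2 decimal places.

Sorted: 2.4, 2.5, 2.6, 2.6, 2.7, 3.2, 3.5, 3.6, 3.9, 4.0, 4.2, 4.3, 4.4, 4.5, 4.6.
n = 15.
r = (40/100)·(15 + 1) = 6.4.
Rank 6 is 3.2 and rank 7 is 3.5.
Interpolate: 3.2 + 0.4·(3.5 − 3.2) = 3.2 + 0.4·0.3 = 3.32.

3.32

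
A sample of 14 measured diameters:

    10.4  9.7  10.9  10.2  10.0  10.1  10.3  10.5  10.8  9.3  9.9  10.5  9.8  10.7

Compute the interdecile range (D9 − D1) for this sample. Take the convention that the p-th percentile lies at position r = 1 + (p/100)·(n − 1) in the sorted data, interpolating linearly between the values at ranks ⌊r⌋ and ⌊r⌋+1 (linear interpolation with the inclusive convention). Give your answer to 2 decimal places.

Sorted: 9.3, 9.7, 9.8, 9.9, 10.0, 10.1, 10.2, 10.3, 10.4, 10.5, 10.5, 10.7, 10.8, 10.9.
n = 14.
P10: r = 2.3; ranks 2–3 are 9.7, 9.8; interpolating gives 9.73.
P90: r = 12.7; ranks 12–13 are 10.7, 10.8; interpolating gives 10.77.
Difference: 10.77 − 9.73 = 1.04.

1.04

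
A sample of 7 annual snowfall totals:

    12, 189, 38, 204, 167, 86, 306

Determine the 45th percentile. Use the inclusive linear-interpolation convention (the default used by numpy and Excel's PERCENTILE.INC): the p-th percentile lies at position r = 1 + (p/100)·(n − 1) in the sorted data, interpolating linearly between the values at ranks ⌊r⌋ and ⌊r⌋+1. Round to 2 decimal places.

Sorted: 12, 38, 86, 167, 189, 204, 306.
n = 7.
r = 1 + (45/100)·(7 − 1) = 1 + 2.7 = 3.7.
Rank 3 is 86 and rank 4 is 167.
Interpolate: 86 + 0.7·(167 − 86) = 86 + 0.7·81 = 142.7.

142.70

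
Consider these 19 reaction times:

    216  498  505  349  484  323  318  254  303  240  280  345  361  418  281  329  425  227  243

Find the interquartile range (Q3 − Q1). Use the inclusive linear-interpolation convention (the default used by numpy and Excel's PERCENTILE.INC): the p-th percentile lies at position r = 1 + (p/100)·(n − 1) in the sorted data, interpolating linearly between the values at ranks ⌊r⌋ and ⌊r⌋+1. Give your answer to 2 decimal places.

122.50

Sorted: 216, 227, 240, 243, 254, 280, 281, 303, 318, 323, 329, 345, 349, 361, 418, 425, 484, 498, 505.
n = 19.
P25: r = 5.5; ranks 5–6 are 254, 280; interpolating gives 267.
P75: r = 14.5; ranks 14–15 are 361, 418; interpolating gives 389.5.
Difference: 389.5 − 267 = 122.5.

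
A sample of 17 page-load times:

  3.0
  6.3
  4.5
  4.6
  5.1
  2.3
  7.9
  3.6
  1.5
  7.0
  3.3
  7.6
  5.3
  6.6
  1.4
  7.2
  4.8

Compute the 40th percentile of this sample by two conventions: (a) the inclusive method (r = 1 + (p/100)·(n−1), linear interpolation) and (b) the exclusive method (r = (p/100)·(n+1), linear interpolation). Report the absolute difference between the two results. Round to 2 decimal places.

0.02

Sorted: 1.4, 1.5, 2.3, 3.0, 3.3, 3.6, 4.5, 4.6, 4.8, 5.1, 5.3, 6.3, 6.6, 7.0, 7.2, 7.6, 7.9.
n = 17.
(a) r = 7.4; between ranks 7 (4.5) and 8 (4.6): 4.54.
(b) r = 7.2; between ranks 7 (4.5) and 8 (4.6): 4.52.
|4.54 − 4.52| = 0.02.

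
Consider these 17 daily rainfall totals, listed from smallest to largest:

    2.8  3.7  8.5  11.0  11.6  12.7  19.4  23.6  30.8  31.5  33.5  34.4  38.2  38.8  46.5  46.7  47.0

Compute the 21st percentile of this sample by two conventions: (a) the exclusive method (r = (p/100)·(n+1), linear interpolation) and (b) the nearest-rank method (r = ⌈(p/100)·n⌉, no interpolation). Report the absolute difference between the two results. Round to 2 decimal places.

n = 17.
(a) r = 3.78; between ranks 3 (8.5) and 4 (11.0): 10.45.
(b) the nearest-rank method: rank 4 → 11.
|10.45 − 11| = 0.55.

0.55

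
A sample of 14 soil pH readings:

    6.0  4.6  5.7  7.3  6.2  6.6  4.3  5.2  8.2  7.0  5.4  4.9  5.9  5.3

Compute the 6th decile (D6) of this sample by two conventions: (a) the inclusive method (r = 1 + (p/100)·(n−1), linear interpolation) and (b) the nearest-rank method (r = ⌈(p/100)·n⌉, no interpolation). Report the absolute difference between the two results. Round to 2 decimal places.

Sorted: 4.3, 4.6, 4.9, 5.2, 5.3, 5.4, 5.7, 5.9, 6.0, 6.2, 6.6, 7.0, 7.3, 8.2.
n = 14.
(a) r = 8.8; between ranks 8 (5.9) and 9 (6.0): 5.98.
(b) the nearest-rank method: rank 9 → 6.
|5.98 − 6| = 0.02.

0.02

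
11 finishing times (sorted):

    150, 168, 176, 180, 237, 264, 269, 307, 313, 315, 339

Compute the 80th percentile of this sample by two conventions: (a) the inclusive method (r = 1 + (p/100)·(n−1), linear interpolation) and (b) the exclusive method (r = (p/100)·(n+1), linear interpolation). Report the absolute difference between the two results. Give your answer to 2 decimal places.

n = 11.
(a) r = 9 → value at rank 9 = 313.
(b) r = 9.6; between ranks 9 (313) and 10 (315): 314.2.
|313 − 314.2| = 1.2.

1.20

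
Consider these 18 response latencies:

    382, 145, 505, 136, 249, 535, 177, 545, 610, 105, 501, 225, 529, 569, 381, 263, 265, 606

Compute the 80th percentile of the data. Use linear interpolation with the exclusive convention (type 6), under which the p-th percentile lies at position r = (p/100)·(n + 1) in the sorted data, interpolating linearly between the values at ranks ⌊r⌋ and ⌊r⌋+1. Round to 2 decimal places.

549.80

Sorted: 105, 136, 145, 177, 225, 249, 263, 265, 381, 382, 501, 505, 529, 535, 545, 569, 606, 610.
n = 18.
r = (80/100)·(18 + 1) = 15.2.
Rank 15 is 545 and rank 16 is 569.
Interpolate: 545 + 0.2·(569 − 545) = 545 + 0.2·24 = 549.8.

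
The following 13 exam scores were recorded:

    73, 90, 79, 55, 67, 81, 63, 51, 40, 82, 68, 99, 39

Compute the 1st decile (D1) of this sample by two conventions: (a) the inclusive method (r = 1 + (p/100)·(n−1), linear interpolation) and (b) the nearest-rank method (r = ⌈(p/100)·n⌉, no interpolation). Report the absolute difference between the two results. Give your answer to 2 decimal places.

Sorted: 39, 40, 51, 55, 63, 67, 68, 73, 79, 81, 82, 90, 99.
n = 13.
(a) r = 2.2; between ranks 2 (40) and 3 (51): 42.2.
(b) the nearest-rank method: rank 2 → 40.
|42.2 − 40| = 2.2.

2.20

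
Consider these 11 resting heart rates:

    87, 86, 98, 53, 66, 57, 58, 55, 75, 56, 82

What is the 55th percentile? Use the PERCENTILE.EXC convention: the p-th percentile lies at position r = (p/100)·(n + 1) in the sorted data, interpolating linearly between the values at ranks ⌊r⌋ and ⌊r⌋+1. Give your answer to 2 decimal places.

Sorted: 53, 55, 56, 57, 58, 66, 75, 82, 86, 87, 98.
n = 11.
r = (55/100)·(11 + 1) = 6.6.
Rank 6 is 66 and rank 7 is 75.
Interpolate: 66 + 0.6·(75 − 66) = 66 + 0.6·9 = 71.4.

71.40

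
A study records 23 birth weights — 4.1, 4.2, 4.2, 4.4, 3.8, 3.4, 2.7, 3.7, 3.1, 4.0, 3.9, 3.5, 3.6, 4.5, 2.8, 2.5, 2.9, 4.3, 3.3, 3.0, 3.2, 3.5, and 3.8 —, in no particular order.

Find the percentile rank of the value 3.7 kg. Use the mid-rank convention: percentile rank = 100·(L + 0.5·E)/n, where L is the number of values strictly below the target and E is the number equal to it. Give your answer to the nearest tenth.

Sorted: 2.5, 2.7, 2.8, 2.9, 3.0, 3.1, 3.2, 3.3, 3.4, 3.5, 3.5, 3.6, 3.7, 3.8, 3.8, 3.9, 4.0, 4.1, 4.2, 4.2, 4.3, 4.4, 4.5.
Count below 3.7: L = 12; count equal: E = 1; n = 23.
Percentile rank = 100·(12 + 0.5·1)/23 = 100·12.5/23 = 54.35.

54.3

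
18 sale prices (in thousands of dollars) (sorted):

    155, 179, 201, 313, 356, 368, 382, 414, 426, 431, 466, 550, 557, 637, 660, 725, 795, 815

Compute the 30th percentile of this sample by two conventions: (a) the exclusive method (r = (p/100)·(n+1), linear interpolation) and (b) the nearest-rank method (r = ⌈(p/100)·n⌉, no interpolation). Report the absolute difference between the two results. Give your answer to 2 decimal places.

n = 18.
(a) r = 5.7; between ranks 5 (356) and 6 (368): 364.4.
(b) the nearest-rank method: rank 6 → 368.
|364.4 − 368| = 3.6.

3.60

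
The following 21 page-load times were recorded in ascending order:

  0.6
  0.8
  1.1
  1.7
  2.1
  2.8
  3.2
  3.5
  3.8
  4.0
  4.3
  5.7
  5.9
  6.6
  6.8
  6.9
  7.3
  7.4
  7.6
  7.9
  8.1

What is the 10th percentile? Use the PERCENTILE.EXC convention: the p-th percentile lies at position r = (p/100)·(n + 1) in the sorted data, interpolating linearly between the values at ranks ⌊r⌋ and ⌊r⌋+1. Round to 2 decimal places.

n = 21.
r = (10/100)·(21 + 1) = 2.2.
Rank 2 is 0.8 and rank 3 is 1.1.
Interpolate: 0.8 + 0.2·(1.1 − 0.8) = 0.8 + 0.2·0.3 = 0.86.

0.86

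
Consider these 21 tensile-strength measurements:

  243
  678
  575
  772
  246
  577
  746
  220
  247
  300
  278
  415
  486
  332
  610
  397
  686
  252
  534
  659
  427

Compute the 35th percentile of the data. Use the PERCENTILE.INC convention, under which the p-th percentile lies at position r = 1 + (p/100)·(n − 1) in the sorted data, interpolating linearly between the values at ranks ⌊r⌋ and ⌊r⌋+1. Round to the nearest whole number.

Sorted: 220, 243, 246, 247, 252, 278, 300, 332, 397, 415, 427, 486, 534, 575, 577, 610, 659, 678, 686, 746, 772.
n = 21.
r = 1 + (35/100)·(21 − 1) = 1 + 7 = 8.
r is an integer, so P35 is the value at rank 8: 332.

332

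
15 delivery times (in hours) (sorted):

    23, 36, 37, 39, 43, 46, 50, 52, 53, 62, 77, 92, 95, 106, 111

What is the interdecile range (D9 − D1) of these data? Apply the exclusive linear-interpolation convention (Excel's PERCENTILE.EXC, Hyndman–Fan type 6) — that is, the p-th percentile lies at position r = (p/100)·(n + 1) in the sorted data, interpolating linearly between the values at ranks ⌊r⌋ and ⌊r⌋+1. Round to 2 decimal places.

n = 15.
P10: r = 1.6; ranks 1–2 are 23, 36; interpolating gives 30.8.
P90: r = 14.4; ranks 14–15 are 106, 111; interpolating gives 108.
Difference: 108 − 30.8 = 77.2.

77.20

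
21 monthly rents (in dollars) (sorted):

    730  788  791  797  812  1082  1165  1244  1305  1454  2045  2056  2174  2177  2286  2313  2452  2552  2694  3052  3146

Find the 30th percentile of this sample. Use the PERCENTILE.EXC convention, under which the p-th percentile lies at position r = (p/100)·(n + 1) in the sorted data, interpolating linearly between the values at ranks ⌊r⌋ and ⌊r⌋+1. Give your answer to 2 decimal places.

1131.80

n = 21.
r = (30/100)·(21 + 1) = 6.6.
Rank 6 is 1082 and rank 7 is 1165.
Interpolate: 1082 + 0.6·(1165 − 1082) = 1082 + 0.6·83 = 1131.8.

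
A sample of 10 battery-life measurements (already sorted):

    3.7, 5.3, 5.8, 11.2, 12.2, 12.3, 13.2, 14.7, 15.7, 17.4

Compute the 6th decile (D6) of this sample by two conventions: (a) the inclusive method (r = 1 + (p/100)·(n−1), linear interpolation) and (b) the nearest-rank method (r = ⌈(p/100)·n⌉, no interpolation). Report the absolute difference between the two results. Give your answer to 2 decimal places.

n = 10.
(a) r = 6.4; between ranks 6 (12.3) and 7 (13.2): 12.66.
(b) the nearest-rank method: rank 6 → 12.3.
|12.66 − 12.3| = 0.36.

0.36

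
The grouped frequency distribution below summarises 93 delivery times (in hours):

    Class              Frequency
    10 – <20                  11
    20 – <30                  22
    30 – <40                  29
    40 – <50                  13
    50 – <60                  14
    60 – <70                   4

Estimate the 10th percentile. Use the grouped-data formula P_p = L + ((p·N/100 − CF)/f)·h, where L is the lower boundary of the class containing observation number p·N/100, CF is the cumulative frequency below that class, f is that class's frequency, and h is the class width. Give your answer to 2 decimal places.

N = 93; target position k = 10/100 · 93 = 9.3.
Cumulative frequencies: 11, 33, 62, 75, 89, 93.
Observation 9.3 falls in the class 10 – <20.
L = 10, CF = 0, f = 11, h = 10.
P10 = 10 + ((9.3 − 0)/11)·10 = 10 + 8.45455 = 18.4545.

18.45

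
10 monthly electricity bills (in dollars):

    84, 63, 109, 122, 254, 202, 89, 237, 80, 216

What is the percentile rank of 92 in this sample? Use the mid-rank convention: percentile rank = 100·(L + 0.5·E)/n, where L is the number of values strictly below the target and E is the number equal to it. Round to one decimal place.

Sorted: 63, 80, 84, 89, 109, 122, 202, 216, 237, 254.
Count below 92: L = 4; count equal: E = 0; n = 10.
Percentile rank = 100·(4 + 0.5·0)/10 = 100·4/10 = 40.

40.0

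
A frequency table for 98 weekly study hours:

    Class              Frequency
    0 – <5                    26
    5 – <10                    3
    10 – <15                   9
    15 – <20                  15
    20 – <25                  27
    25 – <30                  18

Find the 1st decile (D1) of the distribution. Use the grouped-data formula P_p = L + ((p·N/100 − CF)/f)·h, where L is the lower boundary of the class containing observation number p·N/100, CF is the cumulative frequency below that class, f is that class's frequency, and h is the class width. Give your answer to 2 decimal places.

1.88

N = 98; target position k = 10/100 · 98 = 9.8.
Cumulative frequencies: 26, 29, 38, 53, 80, 98.
Observation 9.8 falls in the class 0 – <5.
L = 0, CF = 0, f = 26, h = 5.
P10 = 0 + ((9.8 − 0)/26)·5 = 0 + 1.88462 = 1.88462.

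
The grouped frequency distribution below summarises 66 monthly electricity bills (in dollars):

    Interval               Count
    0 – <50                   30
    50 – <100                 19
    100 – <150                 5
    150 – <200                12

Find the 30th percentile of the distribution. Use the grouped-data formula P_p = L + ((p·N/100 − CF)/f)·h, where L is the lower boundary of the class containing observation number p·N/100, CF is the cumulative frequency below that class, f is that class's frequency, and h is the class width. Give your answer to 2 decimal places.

N = 66; target position k = 30/100 · 66 = 19.8.
Cumulative frequencies: 30, 49, 54, 66.
Observation 19.8 falls in the class 0 – <50.
L = 0, CF = 0, f = 30, h = 50.
P30 = 0 + ((19.8 − 0)/30)·50 = 0 + 33 = 33.

33.00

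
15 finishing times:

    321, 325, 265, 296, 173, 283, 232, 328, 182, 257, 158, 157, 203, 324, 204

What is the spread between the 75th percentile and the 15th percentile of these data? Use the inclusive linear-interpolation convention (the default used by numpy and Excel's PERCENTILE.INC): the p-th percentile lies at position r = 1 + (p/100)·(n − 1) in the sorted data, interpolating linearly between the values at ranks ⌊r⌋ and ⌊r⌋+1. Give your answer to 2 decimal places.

134.60

Sorted: 157, 158, 173, 182, 203, 204, 232, 257, 265, 283, 296, 321, 324, 325, 328.
n = 15.
P15: r = 3.1; ranks 3–4 are 173, 182; interpolating gives 173.9.
P75: r = 11.5; ranks 11–12 are 296, 321; interpolating gives 308.5.
Difference: 308.5 − 173.9 = 134.6.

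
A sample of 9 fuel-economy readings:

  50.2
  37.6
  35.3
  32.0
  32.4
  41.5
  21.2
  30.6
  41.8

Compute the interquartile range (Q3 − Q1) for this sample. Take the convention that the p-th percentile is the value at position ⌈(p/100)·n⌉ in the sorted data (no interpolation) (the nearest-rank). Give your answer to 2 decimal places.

9.50

Sorted: 21.2, 30.6, 32.0, 32.4, 35.3, 37.6, 41.5, 41.8, 50.2.
n = 9.
P25: rank ⌈25/100·9⌉ = 3 → 32.
P75: rank ⌈75/100·9⌉ = 7 → 41.5.
Difference: 41.5 − 32 = 9.5.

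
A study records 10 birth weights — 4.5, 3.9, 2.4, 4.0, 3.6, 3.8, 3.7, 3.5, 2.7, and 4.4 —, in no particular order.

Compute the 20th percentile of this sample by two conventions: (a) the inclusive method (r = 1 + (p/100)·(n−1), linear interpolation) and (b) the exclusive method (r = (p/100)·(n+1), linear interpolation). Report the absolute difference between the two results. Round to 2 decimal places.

Sorted: 2.4, 2.7, 3.5, 3.6, 3.7, 3.8, 3.9, 4.0, 4.4, 4.5.
n = 10.
(a) r = 2.8; between ranks 2 (2.7) and 3 (3.5): 3.34.
(b) r = 2.2; between ranks 2 (2.7) and 3 (3.5): 2.86.
|3.34 − 2.86| = 0.48.

0.48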